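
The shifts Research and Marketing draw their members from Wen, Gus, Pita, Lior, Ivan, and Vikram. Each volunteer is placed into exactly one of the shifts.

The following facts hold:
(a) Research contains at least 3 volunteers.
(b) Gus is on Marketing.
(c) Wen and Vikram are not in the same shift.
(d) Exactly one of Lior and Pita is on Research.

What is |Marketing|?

3

From (b): Gus ∈ Marketing.
Suppose Ivan ∉ Research: no assignment then satisfies all the clues, so Ivan ∈ Research.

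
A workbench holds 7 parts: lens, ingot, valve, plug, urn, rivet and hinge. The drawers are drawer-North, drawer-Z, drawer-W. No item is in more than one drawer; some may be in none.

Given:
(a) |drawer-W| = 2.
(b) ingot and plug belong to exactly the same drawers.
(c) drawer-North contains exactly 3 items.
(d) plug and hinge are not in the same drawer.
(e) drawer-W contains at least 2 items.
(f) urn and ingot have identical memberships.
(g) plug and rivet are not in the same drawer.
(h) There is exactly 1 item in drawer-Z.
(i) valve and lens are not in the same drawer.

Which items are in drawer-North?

drawer-North = {ingot, plug, urn}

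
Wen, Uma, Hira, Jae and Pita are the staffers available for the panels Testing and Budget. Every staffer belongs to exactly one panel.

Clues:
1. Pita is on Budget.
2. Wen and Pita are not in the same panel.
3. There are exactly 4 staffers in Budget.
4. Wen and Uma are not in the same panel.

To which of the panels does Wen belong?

From (1): Pita ∈ Budget.
(2): Wen ∉ Budget.
(3): only 4 candidates remain for Budget, so all are in.
Only one panel left: Wen ∈ Testing.

Wen: Testing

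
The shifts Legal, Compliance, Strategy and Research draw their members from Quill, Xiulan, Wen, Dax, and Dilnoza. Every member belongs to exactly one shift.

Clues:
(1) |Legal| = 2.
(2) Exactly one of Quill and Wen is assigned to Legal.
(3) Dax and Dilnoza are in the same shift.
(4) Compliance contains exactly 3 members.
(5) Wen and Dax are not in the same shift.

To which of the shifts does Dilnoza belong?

Dilnoza: Compliance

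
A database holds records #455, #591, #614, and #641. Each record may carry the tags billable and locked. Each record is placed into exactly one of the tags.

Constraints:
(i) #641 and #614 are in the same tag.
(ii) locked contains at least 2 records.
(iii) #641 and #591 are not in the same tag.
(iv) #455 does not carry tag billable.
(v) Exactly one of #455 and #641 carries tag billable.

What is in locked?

locked = {#455, #591}

From (iv): #455 ∉ billable.
(v) (exactly one): #641 ∈ billable.
Only one tag left: #455 ∈ locked.
(i): #614 matches #641: #614 ∈ billable.
(ii): only 2 candidates remain for locked, so all are in.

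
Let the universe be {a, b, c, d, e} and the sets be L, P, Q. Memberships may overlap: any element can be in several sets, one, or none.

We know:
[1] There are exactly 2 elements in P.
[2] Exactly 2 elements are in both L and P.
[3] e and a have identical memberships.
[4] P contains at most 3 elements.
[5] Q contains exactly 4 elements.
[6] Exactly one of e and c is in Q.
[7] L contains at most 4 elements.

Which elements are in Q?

Q = {a, b, d, e}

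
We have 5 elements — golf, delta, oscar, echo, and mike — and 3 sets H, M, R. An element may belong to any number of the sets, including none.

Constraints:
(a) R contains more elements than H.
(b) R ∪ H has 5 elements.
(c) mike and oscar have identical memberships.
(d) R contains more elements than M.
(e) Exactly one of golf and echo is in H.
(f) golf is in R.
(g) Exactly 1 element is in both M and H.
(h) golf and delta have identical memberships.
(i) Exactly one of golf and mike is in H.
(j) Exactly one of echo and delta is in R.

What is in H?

H = {echo, mike, oscar}

From (f): golf ∈ R.
(h): delta matches golf: delta ∈ R.
(j) (exactly one): echo ∉ R.
Suppose golf ∈ H: no assignment then satisfies all the clues, so golf ∉ H.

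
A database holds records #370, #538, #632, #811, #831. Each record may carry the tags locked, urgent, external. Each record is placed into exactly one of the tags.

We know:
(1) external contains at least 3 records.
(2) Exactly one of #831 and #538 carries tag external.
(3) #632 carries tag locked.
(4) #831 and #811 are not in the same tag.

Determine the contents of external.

external = {#370, #538, #811}

From (3): #632 ∈ locked.
Suppose #370 ∉ external: no assignment then satisfies all the clues, so #370 ∈ external.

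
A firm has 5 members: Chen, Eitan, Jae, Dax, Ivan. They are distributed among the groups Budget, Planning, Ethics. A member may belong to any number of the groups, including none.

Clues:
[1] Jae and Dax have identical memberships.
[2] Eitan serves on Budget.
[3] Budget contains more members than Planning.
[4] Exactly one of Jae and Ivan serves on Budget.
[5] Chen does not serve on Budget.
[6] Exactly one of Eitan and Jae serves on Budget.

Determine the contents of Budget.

From (2): Eitan ∈ Budget.
From (5): Chen ∉ Budget.
(6) (exactly one): Jae ∉ Budget.
(1): Dax matches Jae: Dax ∉ Budget.
(4) (exactly one): Ivan ∈ Budget.

Budget = {Eitan, Ivan}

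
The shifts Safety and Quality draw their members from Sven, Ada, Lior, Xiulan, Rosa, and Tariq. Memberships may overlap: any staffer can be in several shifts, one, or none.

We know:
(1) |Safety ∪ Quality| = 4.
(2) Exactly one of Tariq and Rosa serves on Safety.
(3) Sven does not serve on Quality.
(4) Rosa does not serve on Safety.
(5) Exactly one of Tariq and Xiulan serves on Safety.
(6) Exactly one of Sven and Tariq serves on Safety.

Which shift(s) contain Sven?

From (3): Sven ∉ Quality.
From (4): Rosa ∉ Safety.
(2) (exactly one): Tariq ∈ Safety.
(5) (exactly one): Xiulan ∉ Safety.
(6) (exactly one): Sven ∉ Safety.

Sven: none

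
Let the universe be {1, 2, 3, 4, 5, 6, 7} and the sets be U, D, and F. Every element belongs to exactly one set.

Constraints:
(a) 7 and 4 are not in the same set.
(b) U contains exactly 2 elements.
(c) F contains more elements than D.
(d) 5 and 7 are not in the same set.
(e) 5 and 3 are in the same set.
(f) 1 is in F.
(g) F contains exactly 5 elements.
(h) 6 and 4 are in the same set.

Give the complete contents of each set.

U = {2, 7}; D = {}; F = {1, 3, 4, 5, 6}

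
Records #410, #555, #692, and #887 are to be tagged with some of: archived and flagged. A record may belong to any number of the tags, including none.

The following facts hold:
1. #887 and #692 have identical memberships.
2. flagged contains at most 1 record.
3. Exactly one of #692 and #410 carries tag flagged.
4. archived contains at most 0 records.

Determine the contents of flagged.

flagged = {#410}

(4): archived already has 0, so the rest are out.
Suppose #410 ∉ flagged: no assignment then satisfies all the clues, so #410 ∈ flagged.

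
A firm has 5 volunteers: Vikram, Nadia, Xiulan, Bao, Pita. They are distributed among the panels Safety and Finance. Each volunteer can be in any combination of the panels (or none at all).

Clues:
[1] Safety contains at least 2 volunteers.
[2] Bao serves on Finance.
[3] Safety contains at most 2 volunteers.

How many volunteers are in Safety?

2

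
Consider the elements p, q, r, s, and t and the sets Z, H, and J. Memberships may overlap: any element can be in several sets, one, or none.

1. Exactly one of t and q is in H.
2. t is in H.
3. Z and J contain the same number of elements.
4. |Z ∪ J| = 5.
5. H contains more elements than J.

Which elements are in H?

H = {p, r, s, t}

From (2): t ∈ H.
(1) (exactly one): q ∉ H.
Suppose p ∉ H: no assignment then satisfies all the clues, so p ∈ H.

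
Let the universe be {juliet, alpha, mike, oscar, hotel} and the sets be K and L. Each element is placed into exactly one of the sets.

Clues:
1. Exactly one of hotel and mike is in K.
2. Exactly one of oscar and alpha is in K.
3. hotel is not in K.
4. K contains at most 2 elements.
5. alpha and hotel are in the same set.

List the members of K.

From (3): hotel ∉ K.
(1) (exactly one): mike ∈ K.
(5): alpha matches hotel: alpha ∉ K.
Only one set left: alpha ∈ L.
Only one set left: hotel ∈ L.
(2) (exactly one): oscar ∈ K.
(4): K already has 2, so the rest are out.
Only one set left: juliet ∈ L.

K = {mike, oscar}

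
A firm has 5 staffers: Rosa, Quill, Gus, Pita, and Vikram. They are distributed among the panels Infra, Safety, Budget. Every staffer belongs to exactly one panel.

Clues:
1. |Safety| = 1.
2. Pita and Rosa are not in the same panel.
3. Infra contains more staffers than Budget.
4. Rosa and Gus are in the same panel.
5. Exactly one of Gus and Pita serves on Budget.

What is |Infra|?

3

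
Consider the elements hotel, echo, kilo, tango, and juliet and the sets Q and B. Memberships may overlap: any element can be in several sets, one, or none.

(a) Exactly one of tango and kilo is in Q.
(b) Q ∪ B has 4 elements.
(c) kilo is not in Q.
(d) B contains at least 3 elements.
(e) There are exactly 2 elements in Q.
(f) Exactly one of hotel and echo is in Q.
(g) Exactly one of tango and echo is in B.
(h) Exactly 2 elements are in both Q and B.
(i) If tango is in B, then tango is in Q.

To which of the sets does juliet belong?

From (c): kilo ∉ Q.
(a) (exactly one): tango ∈ Q.
Suppose juliet ∈ Q: no assignment then satisfies all the clues, so juliet ∉ Q.

juliet: B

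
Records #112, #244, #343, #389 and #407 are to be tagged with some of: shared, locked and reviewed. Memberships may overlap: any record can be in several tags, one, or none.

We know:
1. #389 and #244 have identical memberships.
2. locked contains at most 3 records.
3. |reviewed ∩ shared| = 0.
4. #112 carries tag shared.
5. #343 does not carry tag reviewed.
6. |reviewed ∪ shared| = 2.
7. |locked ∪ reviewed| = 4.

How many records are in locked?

3

From (4): #112 ∈ shared.
From (5): #343 ∉ reviewed.
Suppose #112 ∈ reviewed: no assignment then satisfies all the clues, so #112 ∉ reviewed.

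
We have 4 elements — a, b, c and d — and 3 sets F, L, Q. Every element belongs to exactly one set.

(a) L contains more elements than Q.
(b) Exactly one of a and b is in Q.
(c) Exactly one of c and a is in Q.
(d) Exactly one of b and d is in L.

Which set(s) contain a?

a: Q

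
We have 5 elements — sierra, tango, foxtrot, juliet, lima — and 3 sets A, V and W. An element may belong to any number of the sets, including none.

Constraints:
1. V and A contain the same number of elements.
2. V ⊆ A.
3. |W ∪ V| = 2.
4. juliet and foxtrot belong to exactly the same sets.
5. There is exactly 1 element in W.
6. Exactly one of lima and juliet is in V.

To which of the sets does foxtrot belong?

foxtrot: none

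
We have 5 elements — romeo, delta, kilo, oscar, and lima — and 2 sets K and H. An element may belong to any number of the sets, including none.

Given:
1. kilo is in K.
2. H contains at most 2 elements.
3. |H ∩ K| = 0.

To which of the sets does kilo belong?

kilo: K

From (1): kilo ∈ K.
Suppose kilo ∈ H: no assignment then satisfies all the clues, so kilo ∉ H.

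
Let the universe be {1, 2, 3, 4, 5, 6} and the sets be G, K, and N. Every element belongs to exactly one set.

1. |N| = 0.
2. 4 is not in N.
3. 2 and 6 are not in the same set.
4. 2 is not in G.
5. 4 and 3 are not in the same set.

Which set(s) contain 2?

From (2): 4 ∉ N.
From (4): 2 ∉ G.
(1): N already has 0, so the rest are out.
Only one set left: 2 ∈ K.
(3): 6 ∉ K.
Only one set left: 6 ∈ G.

2: K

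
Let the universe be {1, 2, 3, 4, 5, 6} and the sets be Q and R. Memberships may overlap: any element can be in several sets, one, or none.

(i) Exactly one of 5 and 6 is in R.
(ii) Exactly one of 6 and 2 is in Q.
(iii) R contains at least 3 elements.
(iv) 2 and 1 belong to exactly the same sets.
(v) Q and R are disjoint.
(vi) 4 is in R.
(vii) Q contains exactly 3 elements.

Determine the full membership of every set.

Q = {1, 2, 5}; R = {3, 4, 6}

From (vi): 4 ∈ R.
(v) (disjoint): 4 ∉ Q.
Suppose 1 ∉ Q: no assignment then satisfies all the clues, so 1 ∈ Q.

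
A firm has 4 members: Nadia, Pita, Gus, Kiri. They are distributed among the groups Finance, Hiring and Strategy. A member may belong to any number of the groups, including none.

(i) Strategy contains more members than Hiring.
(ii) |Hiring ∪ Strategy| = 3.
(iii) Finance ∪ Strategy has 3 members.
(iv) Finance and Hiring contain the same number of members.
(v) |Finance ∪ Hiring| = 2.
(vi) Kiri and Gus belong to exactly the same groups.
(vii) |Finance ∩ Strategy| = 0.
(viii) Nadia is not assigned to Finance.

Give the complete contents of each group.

Finance = {Pita}; Hiring = {Nadia}; Strategy = {Gus, Kiri}

From (viii): Nadia ∉ Finance.
Suppose Nadia ∉ Hiring: no assignment then satisfies all the clues, so Nadia ∈ Hiring.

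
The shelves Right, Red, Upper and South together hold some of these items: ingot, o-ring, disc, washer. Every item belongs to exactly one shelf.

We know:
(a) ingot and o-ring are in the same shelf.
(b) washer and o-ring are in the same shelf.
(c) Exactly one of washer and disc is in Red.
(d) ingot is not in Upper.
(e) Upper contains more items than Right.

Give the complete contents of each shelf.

Right = {}; Red = {ingot, o-ring, washer}; Upper = {disc}; South = {}

From (d): ingot ∉ Upper.
(a): o-ring matches ingot: o-ring ∉ Upper.
(b): washer matches o-ring: washer ∉ Upper.
Suppose ingot ∈ Right: no assignment then satisfies all the clues, so ingot ∉ Right.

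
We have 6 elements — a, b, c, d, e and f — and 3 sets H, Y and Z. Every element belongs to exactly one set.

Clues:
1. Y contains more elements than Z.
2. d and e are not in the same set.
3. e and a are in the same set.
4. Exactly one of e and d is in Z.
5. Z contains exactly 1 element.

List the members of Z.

Z = {d}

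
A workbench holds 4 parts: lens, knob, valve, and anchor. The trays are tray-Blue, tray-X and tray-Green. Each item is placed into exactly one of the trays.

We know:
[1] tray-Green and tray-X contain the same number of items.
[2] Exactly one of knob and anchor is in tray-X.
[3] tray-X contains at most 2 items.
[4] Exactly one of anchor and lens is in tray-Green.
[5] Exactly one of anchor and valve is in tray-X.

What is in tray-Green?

tray-Green = {lens}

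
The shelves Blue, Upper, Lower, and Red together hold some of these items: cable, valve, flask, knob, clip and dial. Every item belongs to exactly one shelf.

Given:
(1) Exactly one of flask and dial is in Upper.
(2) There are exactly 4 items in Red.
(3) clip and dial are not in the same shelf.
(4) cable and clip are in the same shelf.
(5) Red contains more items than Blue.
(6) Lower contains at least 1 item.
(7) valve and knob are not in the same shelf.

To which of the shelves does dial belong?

dial: Upper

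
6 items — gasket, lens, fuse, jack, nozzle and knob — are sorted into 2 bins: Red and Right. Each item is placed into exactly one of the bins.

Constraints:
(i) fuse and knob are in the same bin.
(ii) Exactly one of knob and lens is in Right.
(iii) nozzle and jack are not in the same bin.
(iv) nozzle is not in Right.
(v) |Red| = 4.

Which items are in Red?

Red = {fuse, gasket, knob, nozzle}

From (iv): nozzle ∉ Right.
Only one bin left: nozzle ∈ Red.
(iii): jack ∉ Red.
Only one bin left: jack ∈ Right.
Suppose gasket ∉ Red: no assignment then satisfies all the clues, so gasket ∈ Red.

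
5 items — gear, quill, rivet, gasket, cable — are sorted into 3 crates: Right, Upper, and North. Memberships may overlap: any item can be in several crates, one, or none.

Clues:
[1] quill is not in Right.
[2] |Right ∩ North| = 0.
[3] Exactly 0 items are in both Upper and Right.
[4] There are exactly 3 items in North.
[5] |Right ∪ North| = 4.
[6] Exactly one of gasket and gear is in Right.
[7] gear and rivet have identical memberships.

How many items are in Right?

From (1): quill ∉ Right.
Suppose gear ∈ Right: no assignment then satisfies all the clues, so gear ∉ Right.

1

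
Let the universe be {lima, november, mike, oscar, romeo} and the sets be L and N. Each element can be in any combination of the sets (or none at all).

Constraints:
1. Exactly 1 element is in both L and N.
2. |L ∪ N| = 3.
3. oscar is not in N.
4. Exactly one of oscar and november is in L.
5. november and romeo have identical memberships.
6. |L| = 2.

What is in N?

N = {lima, mike}

From (3): oscar ∉ N.
Suppose lima ∉ N: no assignment then satisfies all the clues, so lima ∈ N.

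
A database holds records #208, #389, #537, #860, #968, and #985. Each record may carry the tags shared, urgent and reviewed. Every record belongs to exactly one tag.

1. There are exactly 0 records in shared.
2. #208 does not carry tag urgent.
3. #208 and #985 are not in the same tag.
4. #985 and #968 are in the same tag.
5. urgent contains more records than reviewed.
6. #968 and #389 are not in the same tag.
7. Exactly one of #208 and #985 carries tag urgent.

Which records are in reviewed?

reviewed = {#208, #389}

From (2): #208 ∉ urgent.
(1): shared already has 0, so the rest are out.
(7) (exactly one): #985 ∈ urgent.
Only one tag left: #208 ∈ reviewed.
(4): #968 matches #985: #968 ∈ urgent.
(6): #389 ∉ urgent.
Only one tag left: #389 ∈ reviewed.
Suppose #537 ∈ reviewed: no assignment then satisfies all the clues, so #537 ∉ reviewed.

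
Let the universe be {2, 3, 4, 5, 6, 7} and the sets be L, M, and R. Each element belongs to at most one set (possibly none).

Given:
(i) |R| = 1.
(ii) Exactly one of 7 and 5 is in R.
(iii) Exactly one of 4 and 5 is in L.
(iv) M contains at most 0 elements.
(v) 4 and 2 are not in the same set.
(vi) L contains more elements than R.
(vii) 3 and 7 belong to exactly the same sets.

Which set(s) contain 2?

2: none

(iv): M already has 0, so the rest are out.
Suppose 2 ∈ L: no assignment then satisfies all the clues, so 2 ∉ L.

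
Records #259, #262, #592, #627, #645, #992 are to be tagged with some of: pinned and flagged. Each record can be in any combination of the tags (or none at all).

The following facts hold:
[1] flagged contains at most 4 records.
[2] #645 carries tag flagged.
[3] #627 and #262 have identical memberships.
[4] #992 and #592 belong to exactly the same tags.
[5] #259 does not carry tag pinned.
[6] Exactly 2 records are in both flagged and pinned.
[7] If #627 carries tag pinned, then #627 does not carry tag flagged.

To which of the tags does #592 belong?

#592: flagged, pinned

From (2): #645 ∈ flagged.
From (5): #259 ∉ pinned.
Suppose #592 ∉ pinned: no assignment then satisfies all the clues, so #592 ∈ pinned.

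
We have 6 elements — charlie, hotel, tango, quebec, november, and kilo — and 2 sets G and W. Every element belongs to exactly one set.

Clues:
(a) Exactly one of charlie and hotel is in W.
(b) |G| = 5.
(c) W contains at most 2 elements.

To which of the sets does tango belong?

tango: G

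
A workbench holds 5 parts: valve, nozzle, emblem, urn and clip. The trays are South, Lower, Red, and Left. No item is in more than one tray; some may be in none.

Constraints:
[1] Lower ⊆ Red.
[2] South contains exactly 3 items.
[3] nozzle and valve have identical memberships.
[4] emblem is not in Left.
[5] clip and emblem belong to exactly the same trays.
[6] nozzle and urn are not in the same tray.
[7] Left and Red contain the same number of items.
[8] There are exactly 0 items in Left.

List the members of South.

South = {clip, emblem, urn}

From (4): emblem ∉ Left.
(5): clip matches emblem: clip ∉ Left.
(8): Left already has 0, so the rest are out.
Suppose valve ∈ South: no assignment then satisfies all the clues, so valve ∉ South.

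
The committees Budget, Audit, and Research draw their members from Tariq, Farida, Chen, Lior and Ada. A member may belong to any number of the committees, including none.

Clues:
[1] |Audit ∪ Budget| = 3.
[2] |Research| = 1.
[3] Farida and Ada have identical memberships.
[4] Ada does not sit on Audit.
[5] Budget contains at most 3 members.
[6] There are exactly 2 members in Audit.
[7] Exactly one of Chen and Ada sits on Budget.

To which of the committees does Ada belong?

Ada: none

From (4): Ada ∉ Audit.
(3): Farida matches Ada: Farida ∉ Audit.
Suppose Ada ∈ Budget: no assignment then satisfies all the clues, so Ada ∉ Budget.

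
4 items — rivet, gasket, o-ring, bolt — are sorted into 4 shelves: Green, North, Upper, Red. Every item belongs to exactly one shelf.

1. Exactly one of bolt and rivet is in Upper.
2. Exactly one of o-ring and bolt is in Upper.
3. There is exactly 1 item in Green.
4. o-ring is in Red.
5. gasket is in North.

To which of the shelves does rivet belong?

rivet: Green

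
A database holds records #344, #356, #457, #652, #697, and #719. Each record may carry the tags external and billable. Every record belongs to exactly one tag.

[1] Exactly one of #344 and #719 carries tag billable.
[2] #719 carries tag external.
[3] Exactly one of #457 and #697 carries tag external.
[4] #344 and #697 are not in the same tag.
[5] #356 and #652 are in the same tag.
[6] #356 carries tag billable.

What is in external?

From (2): #719 ∈ external.
From (6): #356 ∈ billable.
(1) (exactly one): #344 ∈ billable.
(4): #697 ∉ billable.
(5): #652 matches #356: #652 ∉ external.
(5): #652 matches #356: #652 ∈ billable.
Only one tag left: #697 ∈ external.
(3) (exactly one): #457 ∉ external.
Only one tag left: #457 ∈ billable.

external = {#697, #719}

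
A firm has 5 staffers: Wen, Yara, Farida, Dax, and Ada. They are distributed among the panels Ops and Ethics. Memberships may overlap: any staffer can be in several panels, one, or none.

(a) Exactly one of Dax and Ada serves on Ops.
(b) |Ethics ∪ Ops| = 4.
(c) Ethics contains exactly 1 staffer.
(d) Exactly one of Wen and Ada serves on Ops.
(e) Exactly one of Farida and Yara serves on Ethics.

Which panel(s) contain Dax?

Dax: Ops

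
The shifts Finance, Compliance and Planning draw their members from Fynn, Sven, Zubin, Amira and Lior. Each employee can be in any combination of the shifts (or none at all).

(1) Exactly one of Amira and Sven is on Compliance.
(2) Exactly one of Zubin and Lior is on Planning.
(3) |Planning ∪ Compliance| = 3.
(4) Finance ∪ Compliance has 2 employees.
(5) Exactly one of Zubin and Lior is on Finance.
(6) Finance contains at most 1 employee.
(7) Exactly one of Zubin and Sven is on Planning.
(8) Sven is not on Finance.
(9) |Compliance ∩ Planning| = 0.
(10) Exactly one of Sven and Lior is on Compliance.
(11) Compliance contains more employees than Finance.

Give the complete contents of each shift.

Finance = {Lior}; Compliance = {Amira, Lior}; Planning = {Zubin}

From (8): Sven ∉ Finance.
Suppose Fynn ∈ Finance: no assignment then satisfies all the clues, so Fynn ∉ Finance.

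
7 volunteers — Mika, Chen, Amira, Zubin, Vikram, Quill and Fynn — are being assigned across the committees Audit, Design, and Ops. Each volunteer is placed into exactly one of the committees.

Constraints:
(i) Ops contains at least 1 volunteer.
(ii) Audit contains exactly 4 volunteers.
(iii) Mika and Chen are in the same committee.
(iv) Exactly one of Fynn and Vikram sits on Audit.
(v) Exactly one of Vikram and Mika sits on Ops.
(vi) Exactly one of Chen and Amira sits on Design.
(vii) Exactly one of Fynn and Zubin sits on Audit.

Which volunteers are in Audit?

Audit = {Chen, Fynn, Mika, Quill}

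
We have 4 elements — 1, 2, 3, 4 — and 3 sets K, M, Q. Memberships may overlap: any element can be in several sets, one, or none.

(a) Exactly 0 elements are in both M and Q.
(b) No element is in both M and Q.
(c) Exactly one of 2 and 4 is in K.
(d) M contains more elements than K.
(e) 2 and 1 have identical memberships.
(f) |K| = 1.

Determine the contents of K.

K = {4}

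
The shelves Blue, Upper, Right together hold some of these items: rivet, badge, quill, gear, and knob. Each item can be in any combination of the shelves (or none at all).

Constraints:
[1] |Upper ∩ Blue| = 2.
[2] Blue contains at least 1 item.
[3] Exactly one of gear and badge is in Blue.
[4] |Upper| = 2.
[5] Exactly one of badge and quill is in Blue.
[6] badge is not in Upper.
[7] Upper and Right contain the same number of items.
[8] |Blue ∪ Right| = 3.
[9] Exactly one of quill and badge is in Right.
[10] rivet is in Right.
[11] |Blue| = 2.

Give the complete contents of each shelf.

From (6): badge ∉ Upper.
From (10): rivet ∈ Right.
Suppose rivet ∈ Blue: no assignment then satisfies all the clues, so rivet ∉ Blue.

Blue = {gear, quill}; Upper = {gear, quill}; Right = {quill, rivet}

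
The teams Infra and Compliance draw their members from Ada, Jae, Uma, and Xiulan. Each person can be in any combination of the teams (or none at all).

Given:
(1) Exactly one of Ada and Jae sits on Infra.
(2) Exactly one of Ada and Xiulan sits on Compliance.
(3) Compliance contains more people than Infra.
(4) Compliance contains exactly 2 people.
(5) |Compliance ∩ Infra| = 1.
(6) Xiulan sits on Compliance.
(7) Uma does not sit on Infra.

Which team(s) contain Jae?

Jae: Compliance, Infra

From (6): Xiulan ∈ Compliance.
From (7): Uma ∉ Infra.
(2) (exactly one): Ada ∉ Compliance.
Suppose Jae ∉ Infra: no assignment then satisfies all the clues, so Jae ∈ Infra.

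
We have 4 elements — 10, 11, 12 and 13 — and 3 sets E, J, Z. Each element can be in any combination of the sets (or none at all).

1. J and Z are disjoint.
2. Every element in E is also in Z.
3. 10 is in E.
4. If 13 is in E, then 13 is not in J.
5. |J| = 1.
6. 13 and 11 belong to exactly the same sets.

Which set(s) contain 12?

12: J

From (3): 10 ∈ E.
(2) with 10 ∈ E: 10 ∈ Z.
(1) (disjoint): 10 ∉ J.
Suppose 12 ∈ E: no assignment then satisfies all the clues, so 12 ∉ E.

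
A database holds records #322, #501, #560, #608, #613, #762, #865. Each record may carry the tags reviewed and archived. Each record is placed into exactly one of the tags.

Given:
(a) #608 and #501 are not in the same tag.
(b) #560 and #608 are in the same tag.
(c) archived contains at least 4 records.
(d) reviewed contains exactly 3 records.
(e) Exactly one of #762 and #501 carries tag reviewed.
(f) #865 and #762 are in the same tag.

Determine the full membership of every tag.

reviewed = {#322, #501, #613}; archived = {#560, #608, #762, #865}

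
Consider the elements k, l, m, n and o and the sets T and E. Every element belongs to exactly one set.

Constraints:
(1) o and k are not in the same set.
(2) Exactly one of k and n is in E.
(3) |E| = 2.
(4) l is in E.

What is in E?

E = {k, l}

From (4): l ∈ E.
Suppose k ∉ E: no assignment then satisfies all the clues, so k ∈ E.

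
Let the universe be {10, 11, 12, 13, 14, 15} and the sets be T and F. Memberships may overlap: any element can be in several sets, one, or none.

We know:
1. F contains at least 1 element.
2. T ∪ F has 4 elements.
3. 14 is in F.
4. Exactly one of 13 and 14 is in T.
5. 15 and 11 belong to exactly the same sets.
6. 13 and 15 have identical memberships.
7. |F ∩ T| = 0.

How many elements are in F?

1

From (3): 14 ∈ F.
Suppose 10 ∈ T: no assignment then satisfies all the clues, so 10 ∉ T.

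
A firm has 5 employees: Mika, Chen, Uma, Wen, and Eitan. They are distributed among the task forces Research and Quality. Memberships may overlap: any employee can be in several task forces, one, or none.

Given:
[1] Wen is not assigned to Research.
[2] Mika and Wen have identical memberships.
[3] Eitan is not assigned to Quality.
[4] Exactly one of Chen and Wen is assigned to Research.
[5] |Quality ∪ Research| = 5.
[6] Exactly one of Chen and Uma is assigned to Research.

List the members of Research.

Research = {Chen, Eitan}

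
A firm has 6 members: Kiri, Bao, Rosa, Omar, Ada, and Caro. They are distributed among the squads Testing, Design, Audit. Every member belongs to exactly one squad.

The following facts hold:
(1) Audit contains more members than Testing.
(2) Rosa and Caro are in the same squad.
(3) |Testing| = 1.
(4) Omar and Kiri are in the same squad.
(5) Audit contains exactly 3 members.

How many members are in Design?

2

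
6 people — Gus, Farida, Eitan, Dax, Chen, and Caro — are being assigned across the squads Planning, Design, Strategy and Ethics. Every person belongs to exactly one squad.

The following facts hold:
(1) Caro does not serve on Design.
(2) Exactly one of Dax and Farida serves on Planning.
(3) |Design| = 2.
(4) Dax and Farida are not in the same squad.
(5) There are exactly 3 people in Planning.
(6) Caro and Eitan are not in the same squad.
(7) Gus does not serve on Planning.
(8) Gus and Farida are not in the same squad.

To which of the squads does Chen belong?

Chen: Planning

From (1): Caro ∉ Design.
From (7): Gus ∉ Planning.
Suppose Chen ∉ Planning: no assignment then satisfies all the clues, so Chen ∈ Planning.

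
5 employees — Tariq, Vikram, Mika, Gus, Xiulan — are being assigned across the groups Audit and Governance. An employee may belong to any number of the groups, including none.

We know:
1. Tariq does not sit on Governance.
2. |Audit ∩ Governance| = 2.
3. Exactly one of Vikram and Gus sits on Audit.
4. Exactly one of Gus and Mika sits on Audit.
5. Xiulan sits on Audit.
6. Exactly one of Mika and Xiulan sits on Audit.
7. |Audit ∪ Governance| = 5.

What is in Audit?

From (1): Tariq ∉ Governance.
From (5): Xiulan ∈ Audit.
(6) (exactly one): Mika ∉ Audit.
(4) (exactly one): Gus ∈ Audit.
(3) (exactly one): Vikram ∉ Audit.
Suppose Tariq ∉ Audit: no assignment then satisfies all the clues, so Tariq ∈ Audit.

Audit = {Gus, Tariq, Xiulan}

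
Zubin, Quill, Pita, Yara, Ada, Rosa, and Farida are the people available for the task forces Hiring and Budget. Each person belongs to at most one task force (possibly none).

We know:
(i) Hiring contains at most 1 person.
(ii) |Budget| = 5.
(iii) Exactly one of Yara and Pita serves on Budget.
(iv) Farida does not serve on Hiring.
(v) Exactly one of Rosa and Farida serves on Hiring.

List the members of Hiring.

Hiring = {Rosa}

From (iv): Farida ∉ Hiring.
(v) (exactly one): Rosa ∈ Hiring.
(i): Hiring already has 1, so the rest are out.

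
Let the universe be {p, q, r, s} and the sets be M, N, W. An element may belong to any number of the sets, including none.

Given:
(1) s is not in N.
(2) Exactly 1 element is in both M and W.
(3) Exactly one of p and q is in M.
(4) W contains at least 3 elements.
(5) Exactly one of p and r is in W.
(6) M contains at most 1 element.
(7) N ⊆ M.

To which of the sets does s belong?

s: W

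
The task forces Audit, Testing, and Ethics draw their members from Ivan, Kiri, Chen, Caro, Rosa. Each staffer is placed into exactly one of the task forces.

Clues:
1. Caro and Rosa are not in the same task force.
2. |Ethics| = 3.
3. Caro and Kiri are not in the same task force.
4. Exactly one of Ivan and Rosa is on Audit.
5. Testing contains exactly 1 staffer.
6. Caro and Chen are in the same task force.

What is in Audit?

Audit = {Rosa}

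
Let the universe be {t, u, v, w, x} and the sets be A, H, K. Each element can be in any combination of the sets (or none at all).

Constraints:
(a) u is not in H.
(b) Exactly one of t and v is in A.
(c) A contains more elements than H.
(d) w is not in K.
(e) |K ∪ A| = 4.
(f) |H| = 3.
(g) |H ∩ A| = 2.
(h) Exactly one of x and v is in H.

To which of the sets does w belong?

w: A, H

From (a): u ∉ H.
From (d): w ∉ K.
Suppose w ∉ A: no assignment then satisfies all the clues, so w ∈ A.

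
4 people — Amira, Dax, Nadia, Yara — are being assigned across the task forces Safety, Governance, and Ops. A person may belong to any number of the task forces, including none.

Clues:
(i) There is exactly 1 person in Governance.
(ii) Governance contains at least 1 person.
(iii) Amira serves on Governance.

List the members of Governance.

Governance = {Amira}

From (iii): Amira ∈ Governance.
(i): Governance already has 1, so the rest are out.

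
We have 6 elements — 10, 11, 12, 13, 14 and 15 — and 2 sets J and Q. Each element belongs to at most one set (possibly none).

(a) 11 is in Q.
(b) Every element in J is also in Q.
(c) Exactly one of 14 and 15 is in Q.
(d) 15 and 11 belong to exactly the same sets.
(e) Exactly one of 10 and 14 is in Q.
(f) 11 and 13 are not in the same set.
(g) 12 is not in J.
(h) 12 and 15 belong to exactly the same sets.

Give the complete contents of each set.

From (a): 11 ∈ Q.
From (g): 12 ∉ J.
(d): 15 matches 11: 15 ∉ J.
(d): 15 matches 11: 15 ∈ Q.
(f): 13 ∉ Q.
(h): 12 matches 15: 12 ∈ Q.
(b) contrapositive: 13 ∉ J.
(c) (exactly one): 14 ∉ Q.
(e) (exactly one): 10 ∈ Q.
(b) contrapositive: 14 ∉ J.

J = {}; Q = {10, 11, 12, 15}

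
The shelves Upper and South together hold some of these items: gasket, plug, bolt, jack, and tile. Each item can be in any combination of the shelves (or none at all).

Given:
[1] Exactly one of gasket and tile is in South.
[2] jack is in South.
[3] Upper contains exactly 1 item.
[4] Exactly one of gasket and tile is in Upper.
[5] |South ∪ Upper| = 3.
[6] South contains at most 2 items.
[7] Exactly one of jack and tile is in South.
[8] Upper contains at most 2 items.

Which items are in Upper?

Upper = {tile}

From (2): jack ∈ South.
(7) (exactly one): tile ∉ South.
(1) (exactly one): gasket ∈ South.
(6): South already has 2, so the rest are out.
Suppose gasket ∈ Upper: no assignment then satisfies all the clues, so gasket ∉ Upper.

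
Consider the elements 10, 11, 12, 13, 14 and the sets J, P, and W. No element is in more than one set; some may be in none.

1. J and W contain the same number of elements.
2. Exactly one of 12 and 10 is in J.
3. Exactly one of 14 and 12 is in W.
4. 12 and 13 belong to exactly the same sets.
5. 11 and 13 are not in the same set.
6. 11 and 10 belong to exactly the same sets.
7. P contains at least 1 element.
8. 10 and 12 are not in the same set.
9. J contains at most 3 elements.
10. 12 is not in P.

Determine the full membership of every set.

From (10): 12 ∉ P.
(4): 13 matches 12: 13 ∉ P.
Suppose 10 ∉ J: no assignment then satisfies all the clues, so 10 ∈ J.

J = {10, 11}; P = {14}; W = {12, 13}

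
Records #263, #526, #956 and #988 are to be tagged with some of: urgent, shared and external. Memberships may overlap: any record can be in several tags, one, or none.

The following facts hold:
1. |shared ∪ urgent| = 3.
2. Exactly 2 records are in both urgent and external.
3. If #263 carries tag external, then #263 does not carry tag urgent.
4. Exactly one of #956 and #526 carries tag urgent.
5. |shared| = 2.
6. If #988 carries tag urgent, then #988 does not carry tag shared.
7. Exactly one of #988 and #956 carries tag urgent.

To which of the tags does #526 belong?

#526: external, shared, urgent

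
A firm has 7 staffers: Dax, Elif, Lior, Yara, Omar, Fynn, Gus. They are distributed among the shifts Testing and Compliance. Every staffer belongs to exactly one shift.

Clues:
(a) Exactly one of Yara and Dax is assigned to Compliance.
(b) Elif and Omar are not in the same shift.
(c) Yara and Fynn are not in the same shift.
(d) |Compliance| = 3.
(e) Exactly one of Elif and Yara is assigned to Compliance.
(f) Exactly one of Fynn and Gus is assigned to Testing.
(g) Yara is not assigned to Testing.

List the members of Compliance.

From (g): Yara ∉ Testing.
Only one shift left: Yara ∈ Compliance.
(a) (exactly one): Dax ∉ Compliance.
(c): Fynn ∉ Compliance.
(e) (exactly one): Elif ∉ Compliance.
Only one shift left: Dax ∈ Testing.
Only one shift left: Elif ∈ Testing.
Only one shift left: Fynn ∈ Testing.
(b): Omar ∉ Testing.
(f) (exactly one): Gus ∉ Testing.
Only one shift left: Omar ∈ Compliance.
Only one shift left: Lior ∈ Testing.

Compliance = {Gus, Omar, Yara}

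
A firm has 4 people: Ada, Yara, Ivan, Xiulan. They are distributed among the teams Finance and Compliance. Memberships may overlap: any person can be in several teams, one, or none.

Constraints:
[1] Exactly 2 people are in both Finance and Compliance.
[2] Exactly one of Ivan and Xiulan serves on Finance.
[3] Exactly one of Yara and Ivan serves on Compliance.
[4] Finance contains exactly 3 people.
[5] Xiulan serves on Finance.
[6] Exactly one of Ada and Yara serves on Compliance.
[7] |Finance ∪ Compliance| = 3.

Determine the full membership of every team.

Finance = {Ada, Xiulan, Yara}; Compliance = {Xiulan, Yara}

From (5): Xiulan ∈ Finance.
(2) (exactly one): Ivan ∉ Finance.
(4): only 3 candidates remain for Finance, so all are in.
Suppose Ada ∈ Compliance: no assignment then satisfies all the clues, so Ada ∉ Compliance.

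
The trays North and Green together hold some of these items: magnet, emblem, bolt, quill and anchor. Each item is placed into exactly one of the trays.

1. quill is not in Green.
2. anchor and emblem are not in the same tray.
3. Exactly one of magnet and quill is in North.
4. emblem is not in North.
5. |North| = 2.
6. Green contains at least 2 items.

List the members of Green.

Green = {bolt, emblem, magnet}

From (1): quill ∉ Green.
From (4): emblem ∉ North.
Only one tray left: emblem ∈ Green.
Only one tray left: quill ∈ North.
(2): anchor ∉ Green.
(3) (exactly one): magnet ∉ North.
Only one tray left: magnet ∈ Green.
Only one tray left: anchor ∈ North.
(5): North already has 2, so the rest are out.
Only one tray left: bolt ∈ Green.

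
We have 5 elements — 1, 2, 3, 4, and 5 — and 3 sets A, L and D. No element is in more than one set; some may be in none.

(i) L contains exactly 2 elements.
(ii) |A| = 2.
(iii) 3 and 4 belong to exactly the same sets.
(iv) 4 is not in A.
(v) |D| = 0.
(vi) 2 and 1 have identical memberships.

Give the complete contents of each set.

From (iv): 4 ∉ A.
(iii): 3 matches 4: 3 ∉ A.
(v): D already has 0, so the rest are out.
Suppose 1 ∉ A: no assignment then satisfies all the clues, so 1 ∈ A.

A = {1, 2}; L = {3, 4}; D = {}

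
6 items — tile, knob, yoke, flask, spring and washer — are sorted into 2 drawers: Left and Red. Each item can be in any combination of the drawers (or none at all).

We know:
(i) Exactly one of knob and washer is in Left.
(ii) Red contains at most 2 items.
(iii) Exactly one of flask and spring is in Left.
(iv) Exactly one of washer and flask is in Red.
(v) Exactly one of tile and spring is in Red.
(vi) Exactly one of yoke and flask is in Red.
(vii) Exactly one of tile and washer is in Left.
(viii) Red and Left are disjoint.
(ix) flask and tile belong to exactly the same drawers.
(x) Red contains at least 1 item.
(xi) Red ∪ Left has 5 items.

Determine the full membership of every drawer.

Left = {spring, washer, yoke}; Red = {flask, tile}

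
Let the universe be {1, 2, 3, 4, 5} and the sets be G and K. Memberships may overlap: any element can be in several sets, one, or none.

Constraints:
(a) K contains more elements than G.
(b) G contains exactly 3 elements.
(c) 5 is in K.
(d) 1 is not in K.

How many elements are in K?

4

From (c): 5 ∈ K.
From (d): 1 ∉ K.
Suppose 2 ∉ K: no assignment then satisfies all the clues, so 2 ∈ K.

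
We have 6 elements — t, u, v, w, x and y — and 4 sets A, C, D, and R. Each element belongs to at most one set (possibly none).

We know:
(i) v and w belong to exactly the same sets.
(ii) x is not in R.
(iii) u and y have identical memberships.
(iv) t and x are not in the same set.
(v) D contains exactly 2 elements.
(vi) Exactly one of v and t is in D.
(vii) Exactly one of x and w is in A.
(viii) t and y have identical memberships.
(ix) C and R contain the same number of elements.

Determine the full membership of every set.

A = {x}; C = {}; D = {v, w}; R = {}

From (ii): x ∉ R.
Suppose t ∈ A: no assignment then satisfies all the clues, so t ∉ A.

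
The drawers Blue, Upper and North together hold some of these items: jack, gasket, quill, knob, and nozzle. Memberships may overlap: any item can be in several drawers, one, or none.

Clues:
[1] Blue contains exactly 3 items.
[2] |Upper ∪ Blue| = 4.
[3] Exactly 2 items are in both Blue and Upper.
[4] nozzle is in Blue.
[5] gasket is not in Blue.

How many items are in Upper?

3

From (4): nozzle ∈ Blue.
From (5): gasket ∉ Blue.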